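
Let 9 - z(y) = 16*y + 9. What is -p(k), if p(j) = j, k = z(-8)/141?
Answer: -128/141 ≈ -0.90780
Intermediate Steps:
z(y) = -16*y (z(y) = 9 - (16*y + 9) = 9 - (9 + 16*y) = 9 + (-9 - 16*y) = -16*y)
k = 128/141 (k = -16*(-8)/141 = 128*(1/141) = 128/141 ≈ 0.90780)
-p(k) = -1*128/141 = -128/141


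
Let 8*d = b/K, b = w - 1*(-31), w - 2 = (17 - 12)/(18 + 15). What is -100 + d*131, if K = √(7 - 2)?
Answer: -100 + 71657*√5/660 ≈ 142.77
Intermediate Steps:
w = 71/33 (w = 2 + (17 - 12)/(18 + 15) = 2 + 5/33 = 71/33 ≈ 2.1515)
b = 1094/33 (b = 71/33 - 1*(-31) = 71/33 + 31 = 1094/33 ≈ 33.151)
K = √5 ≈ 2.2361
d = 547*√5/660 (d = (1094/(33*(√5)))/8 = (1094*(√5/5)/33)/8 = (1094*√5/165)/8 = 547*√5/660 ≈ 1.8532)
-100 + d*131 = -100 + (547*√5/660)*131 = -100 + 71657*√5/660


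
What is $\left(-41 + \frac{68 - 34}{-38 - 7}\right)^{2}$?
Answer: $\frac{3530641}{2025} \approx 1743.5$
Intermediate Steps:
$\left(-41 + \frac{68 - 34}{-38 - 7}\right)^{2} = \left(-41 + \frac{34}{-45}\right)^{2} = \left(-41 + 34 \left(- \frac{1}{45}\right)\right)^{2} = \left(-41 - \frac{34}{45}\right)^{2} = \left(- \frac{1879}{45}\right)^{2} = \frac{3530641}{2025}$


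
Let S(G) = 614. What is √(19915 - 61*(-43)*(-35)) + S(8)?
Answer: 614 + I*√71890 ≈ 614.0 + 268.12*I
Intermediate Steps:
√(19915 - 61*(-43)*(-35)) + S(8) = √(19915 - 61*(-43)*(-35)) + 614 = √(19915 + 2623*(-35)) + 614 = √(19915 - 91805) + 614 = √(-71890) + 614 = I*√71890 + 614 = 614 + I*√71890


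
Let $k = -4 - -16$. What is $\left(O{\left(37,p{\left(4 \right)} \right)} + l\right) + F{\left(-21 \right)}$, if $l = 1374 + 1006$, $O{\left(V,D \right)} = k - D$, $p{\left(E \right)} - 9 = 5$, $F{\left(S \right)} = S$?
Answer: $2357$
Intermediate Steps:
$k = 12$ ($k = -4 + 16 = 12$)
$p{\left(E \right)} = 14$ ($p{\left(E \right)} = 9 + 5 = 14$)
$O{\left(V,D \right)} = 12 - D$
$l = 2380$
$\left(O{\left(37,p{\left(4 \right)} \right)} + l\right) + F{\left(-21 \right)} = \left(\left(12 - 14\right) + 2380\right) - 21 = \left(-2 + 2380\right) - 21 = 2378 - 21 = 2357$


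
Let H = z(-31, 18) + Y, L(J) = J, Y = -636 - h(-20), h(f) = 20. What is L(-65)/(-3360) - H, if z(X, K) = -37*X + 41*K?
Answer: -825875/672 ≈ -1229.0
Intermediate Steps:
Y = -656 (Y = -636 - 1*20 = -636 - 20 = -656)
H = 1229 (H = (-37*(-31) + 41*18) - 656 = (1147 + 738) - 656 = 1885 - 656 = 1229)
L(-65)/(-3360) - H = -65/(-3360) - 1*1229 = -65*(-1/3360) - 1229 = 13/672 - 1229 = -825875/672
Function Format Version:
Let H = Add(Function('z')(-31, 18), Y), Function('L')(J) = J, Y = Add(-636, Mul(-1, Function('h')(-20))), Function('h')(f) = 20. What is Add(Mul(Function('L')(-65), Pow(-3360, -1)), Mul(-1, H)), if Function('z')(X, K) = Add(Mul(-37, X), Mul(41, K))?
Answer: Rational(-825875, 672) ≈ -1229.0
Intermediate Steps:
Y = -656 (Y = Add(-636, Mul(-1, 20)) = Add(-636, -20) = -656)
H = 1229 (H = Add(Add(Mul(-37, -31), Mul(41, 18)), -656) = Add(Add(1147, 738), -656) = Add(1885, -656) = 1229)
Add(Mul(Function('L')(-65), Pow(-3360, -1)), Mul(-1, H)) = Add(Mul(-65, Pow(-3360, -1)), Mul(-1, 1229)) = Add(Mul(-65, Rational(-1, 3360)), -1229) = Add(Rational(13, 672), -1229) = Rational(-825875, 672)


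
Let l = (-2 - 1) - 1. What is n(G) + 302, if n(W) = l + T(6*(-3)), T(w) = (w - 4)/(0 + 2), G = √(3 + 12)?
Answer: 287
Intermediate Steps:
G = √15 ≈ 3.8730
T(w) = -2 + w/2 (T(w) = (-4 + w)/2 = (-4 + w)*(½) = -2 + w/2)
l = -4 (l = -3 - 1 = -4)
n(W) = -15 (n(W) = -4 + (-2 + (6*(-3))/2) = -4 + (-2 + (½)*(-18)) = -4 + (-2 - 9) = -4 - 11 = -15)
n(G) + 302 = -15 + 302 = 287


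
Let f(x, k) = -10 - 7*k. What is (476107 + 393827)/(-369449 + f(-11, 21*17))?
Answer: -144989/61993 ≈ -2.3388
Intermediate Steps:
(476107 + 393827)/(-369449 + f(-11, 21*17)) = (476107 + 393827)/(-369449 + (-10 - 147*17)) = 869934/(-369449 + (-10 - 7*357)) = 869934/(-369449 + (-10 - 2499)) = 869934/(-369449 - 2509) = 869934/(-371958) = 869934*(-1/371958) = -144989/61993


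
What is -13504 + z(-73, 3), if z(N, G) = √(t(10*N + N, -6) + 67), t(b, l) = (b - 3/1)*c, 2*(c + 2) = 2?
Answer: -13504 + 3*√97 ≈ -13474.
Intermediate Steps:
c = -1 (c = -2 + (½)*2 = -2 + 1 = -1)
t(b, l) = 3 - b (t(b, l) = (b - 3/1)*(-1) = (b - 3*1)*(-1) = (b - 3)*(-1) = (-3 + b)*(-1) = 3 - b)
z(N, G) = √(70 - 11*N) (z(N, G) = √((3 - (10*N + N)) + 67) = √((3 - 11*N) + 67) = √(70 - 11*N))
-13504 + z(-73, 3) = -13504 + √(70 - 11*(-73)) = -13504 + √(70 + 803) = -13504 + √873 = -13504 + 3*√97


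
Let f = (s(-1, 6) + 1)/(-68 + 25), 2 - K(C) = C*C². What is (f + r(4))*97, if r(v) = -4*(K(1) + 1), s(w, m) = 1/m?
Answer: -200887/258 ≈ -778.63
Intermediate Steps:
K(C) = 2 - C³ (K(C) = 2 - C*C² = 2 - C³)
r(v) = -8 (r(v) = -4*((2 - 1*1³) + 1) = -4*((2 - 1*1) + 1) = -4*((2 - 1) + 1) = -4*(1 + 1) = -4*2 = -8)
f = -7/258 (f = (1/6 + 1)/(-68 + 25) = (⅙ + 1)/(-43) = (7/6)*(-1/43) = -7/258 ≈ -0.027132)
(f + r(4))*97 = (-7/258 - 8)*97 = -2071/258*97 = -200887/258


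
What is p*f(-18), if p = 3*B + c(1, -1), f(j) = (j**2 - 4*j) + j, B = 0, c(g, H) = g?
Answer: 378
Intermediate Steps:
f(j) = j**2 - 3*j
p = 1 (p = 3*0 + 1 = 0 + 1 = 1)
p*f(-18) = 1*(-18*(-3 - 18)) = 1*(-18*(-21)) = 1*378 = 378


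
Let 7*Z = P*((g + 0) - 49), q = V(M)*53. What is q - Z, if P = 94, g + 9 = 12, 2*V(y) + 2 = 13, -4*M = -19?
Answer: 12729/14 ≈ 909.21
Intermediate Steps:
M = 19/4 (M = -¼*(-19) = 19/4 ≈ 4.7500)
V(y) = 11/2 (V(y) = -1 + (½)*13 = -1 + 13/2 = 11/2)
g = 3 (g = -9 + 12 = 3)
q = 583/2 (q = (11/2)*53 = 583/2 ≈ 291.50)
Z = -4324/7 (Z = (94*((3 + 0) - 49))/7 = (94*(3 - 49))/7 = (94*(-46))/7 = (⅐)*(-4324) = -4324/7 ≈ -617.71)
q - Z = 583/2 - 1*(-4324/7) = 583/2 + 4324/7 = 12729/14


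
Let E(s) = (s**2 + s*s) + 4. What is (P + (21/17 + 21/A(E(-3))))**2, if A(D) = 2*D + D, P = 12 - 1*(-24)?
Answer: 197262025/139876 ≈ 1410.3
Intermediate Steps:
P = 36 (P = 12 + 24 = 36)
E(s) = 4 + 2*s**2 (E(s) = (s**2 + s**2) + 4 = 2*s**2 + 4 = 4 + 2*s**2)
A(D) = 3*D
(P + (21/17 + 21/A(E(-3))))**2 = (36 + (21/17 + 21/((3*(4 + 2*(-3)**2)))))**2 = (36 + (21*(1/17) + 21/((3*(4 + 2*9)))))**2 = (36 + (21/17 + 21/((3*(4 + 18)))))**2 = (36 + (21/17 + 21/((3*22))))**2 = (36 + (21/17 + 21/66))**2 = (36 + (21/17 + 21*(1/66)))**2 = (36 + (21/17 + 7/22))**2 = (36 + 581/374)**2 = (14045/374)**2 = 197262025/139876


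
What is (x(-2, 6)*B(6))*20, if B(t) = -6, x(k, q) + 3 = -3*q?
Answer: 2520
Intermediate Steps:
x(k, q) = -3 - 3*q
(x(-2, 6)*B(6))*20 = ((-3 - 3*6)*(-6))*20 = ((-3 - 18)*(-6))*20 = -21*(-6)*20 = 126*20 = 2520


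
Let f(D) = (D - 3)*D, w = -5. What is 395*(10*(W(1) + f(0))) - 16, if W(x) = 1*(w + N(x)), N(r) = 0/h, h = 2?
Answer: -19766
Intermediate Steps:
N(r) = 0 (N(r) = 0/2 = 0*(1/2) = 0)
W(x) = -5 (W(x) = 1*(-5 + 0) = 1*(-5) = -5)
f(D) = D*(-3 + D) (f(D) = (-3 + D)*D = D*(-3 + D))
395*(10*(W(1) + f(0))) - 16 = 395*(10*(-5 + 0*(-3 + 0))) - 16 = 395*(10*(-5 + 0*(-3))) - 16 = 395*(10*(-5 + 0)) - 16 = 395*(10*(-5)) - 16 = 395*(-50) - 16 = -19750 - 16 = -19766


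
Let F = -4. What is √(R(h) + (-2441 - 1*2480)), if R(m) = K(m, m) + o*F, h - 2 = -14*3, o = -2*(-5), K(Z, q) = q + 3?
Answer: 7*I*√102 ≈ 70.697*I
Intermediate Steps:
K(Z, q) = 3 + q
o = 10
h = -40 (h = 2 - 14*3 = 2 - 42 = -40)
R(m) = -37 + m (R(m) = (3 + m) + 10*(-4) = (3 + m) - 40 = -37 + m)
√(R(h) + (-2441 - 1*2480)) = √((-37 - 40) + (-2441 - 1*2480)) = √(-77 + (-2441 - 2480)) = √(-77 - 4921) = √(-4998) = 7*I*√102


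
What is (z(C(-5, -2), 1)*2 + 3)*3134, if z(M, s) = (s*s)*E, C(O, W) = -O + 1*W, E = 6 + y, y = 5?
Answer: 78350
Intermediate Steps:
E = 11 (E = 6 + 5 = 11)
C(O, W) = W - O (C(O, W) = -O + W = W - O)
z(M, s) = 11*s² (z(M, s) = (s*s)*11 = s²*11 = 11*s²)
(z(C(-5, -2), 1)*2 + 3)*3134 = ((11*1²)*2 + 3)*3134 = ((11*1)*2 + 3)*3134 = (11*2 + 3)*3134 = (22 + 3)*3134 = 25*3134 = 78350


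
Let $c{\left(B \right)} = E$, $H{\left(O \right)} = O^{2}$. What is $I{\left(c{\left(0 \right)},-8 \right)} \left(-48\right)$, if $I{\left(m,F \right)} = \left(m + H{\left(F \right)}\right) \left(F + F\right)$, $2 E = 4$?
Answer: $50688$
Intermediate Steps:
$E = 2$ ($E = \frac{1}{2} \cdot 4 = 2$)
$c{\left(B \right)} = 2$
$I{\left(m,F \right)} = 2 F \left(m + F^{2}\right)$ ($I{\left(m,F \right)} = \left(m + F^{2}\right) \left(F + F\right) = \left(m + F^{2}\right) 2 F = 2 F \left(m + F^{2}\right)$)
$I{\left(c{\left(0 \right)},-8 \right)} \left(-48\right) = 2 \left(-8\right) \left(2 + \left(-8\right)^{2}\right) \left(-48\right) = 2 \left(-8\right) \left(2 + 64\right) \left(-48\right) = 2 \left(-8\right) 66 \left(-48\right) = \left(-1056\right) \left(-48\right) = 50688$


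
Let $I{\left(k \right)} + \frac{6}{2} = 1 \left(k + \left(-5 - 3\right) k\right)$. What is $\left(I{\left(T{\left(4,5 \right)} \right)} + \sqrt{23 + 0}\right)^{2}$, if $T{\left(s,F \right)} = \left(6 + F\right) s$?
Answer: $\left(311 - \sqrt{23}\right)^{2} \approx 93761.0$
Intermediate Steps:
$T{\left(s,F \right)} = s \left(6 + F\right)$
$I{\left(k \right)} = -3 - 7 k$ ($I{\left(k \right)} = -3 + 1 \left(k + \left(-5 - 3\right) k\right) = -3 + 1 \left(k - 8 k\right) = -3 + 1 \left(- 7 k\right) = -3 - 7 k$)
$\left(I{\left(T{\left(4,5 \right)} \right)} + \sqrt{23 + 0}\right)^{2} = \left(\left(-3 - 7 \cdot 4 \left(6 + 5\right)\right) + \sqrt{23 + 0}\right)^{2} = \left(\left(-3 - 7 \cdot 4 \cdot 11\right) + \sqrt{23}\right)^{2} = \left(\left(-3 - 308\right) + \sqrt{23}\right)^{2} = \left(-311 + \sqrt{23}\right)^{2}$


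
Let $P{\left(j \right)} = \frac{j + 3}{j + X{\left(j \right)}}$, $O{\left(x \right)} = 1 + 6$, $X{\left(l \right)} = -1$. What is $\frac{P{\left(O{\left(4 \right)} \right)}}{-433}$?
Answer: $- \frac{5}{1299} \approx -0.0038491$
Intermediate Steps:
$O{\left(x \right)} = 7$
$P{\left(j \right)} = \frac{3 + j}{-1 + j}$ ($P{\left(j \right)} = \frac{j + 3}{j - 1} = \frac{3 + j}{-1 + j}$)
$\frac{P{\left(O{\left(4 \right)} \right)}}{-433} = \frac{\frac{1}{-1 + 7} \left(3 + 7\right)}{-433} = \frac{1}{6} \cdot 10 \left(- \frac{1}{433}\right) = \frac{5}{3} \left(- \frac{1}{433}\right) = - \frac{5}{1299}$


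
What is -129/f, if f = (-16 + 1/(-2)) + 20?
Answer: -258/7 ≈ -36.857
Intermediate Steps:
f = 7/2 (f = (-16 + 1*(-½)) + 20 = (-16 - ½) + 20 = -33/2 + 20 = 7/2 ≈ 3.5000)
-129/f = -129/7/2 = -129*2/7 = -258/7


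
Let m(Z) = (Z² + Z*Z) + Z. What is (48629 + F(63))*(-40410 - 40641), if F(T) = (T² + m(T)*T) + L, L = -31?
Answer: -45115418130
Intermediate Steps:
m(Z) = Z + 2*Z² (m(Z) = (Z² + Z²) + Z = 2*Z² + Z = Z + 2*Z²)
F(T) = -31 + T² + T²*(1 + 2*T) (F(T) = (T² + (T*(1 + 2*T))*T) - 31 = (T² + T²*(1 + 2*T)) - 31 = -31 + T² + T²*(1 + 2*T))
(48629 + F(63))*(-40410 - 40641) = (48629 + (-31 + 2*63² + 2*63³))*(-40410 - 40641) = (48629 + (-31 + 2*3969 + 2*250047))*(-81051) = (48629 + (-31 + 7938 + 500094))*(-81051) = (48629 + 508001)*(-81051) = 556630*(-81051) = -45115418130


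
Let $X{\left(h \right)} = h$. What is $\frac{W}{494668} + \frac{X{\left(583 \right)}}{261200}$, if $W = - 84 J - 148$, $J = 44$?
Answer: $- \frac{178915339}{32301820400} \approx -0.0055389$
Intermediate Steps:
$W = -3844$ ($W = \left(-84\right) 44 - 148 = -3696 - 148 = -3844$)
$\frac{W}{494668} + \frac{X{\left(583 \right)}}{261200} = - \frac{3844}{494668} + \frac{583}{261200} = \left(-3844\right) \frac{1}{494668} + 583 \cdot \frac{1}{261200} = - \frac{961}{123667} + \frac{583}{261200} = - \frac{178915339}{32301820400}$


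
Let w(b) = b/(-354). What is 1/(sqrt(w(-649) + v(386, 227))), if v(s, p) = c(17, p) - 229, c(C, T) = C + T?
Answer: sqrt(606)/101 ≈ 0.24373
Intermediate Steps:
v(s, p) = -212 + p (v(s, p) = (17 + p) - 229 = -212 + p)
w(b) = -b/354 (w(b) = b*(-1/354) = -b/354)
1/(sqrt(w(-649) + v(386, 227))) = 1/(sqrt(-1/354*(-649) + (-212 + 227))) = 1/(sqrt(11/6 + 15)) = 1/(sqrt(101/6)) = 1/(sqrt(606)/6) = sqrt(606)/101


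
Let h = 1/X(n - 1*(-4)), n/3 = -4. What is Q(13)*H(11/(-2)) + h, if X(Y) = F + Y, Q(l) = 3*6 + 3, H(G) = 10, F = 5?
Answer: 629/3 ≈ 209.67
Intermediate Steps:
n = -12 (n = 3*(-4) = -12)
Q(l) = 21 (Q(l) = 18 + 3 = 21)
X(Y) = 5 + Y
h = -⅓ (h = 1/(5 + (-12 - 1*(-4))) = 1/(5 + (-12 + 4)) = 1/(5 - 8) = 1/(-3) = -⅓ ≈ -0.33333)
Q(13)*H(11/(-2)) + h = 21*10 - ⅓ = 210 - ⅓ = 629/3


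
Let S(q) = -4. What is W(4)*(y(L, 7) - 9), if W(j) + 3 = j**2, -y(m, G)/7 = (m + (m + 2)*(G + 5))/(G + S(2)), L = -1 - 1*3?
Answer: 2197/3 ≈ 732.33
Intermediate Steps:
L = -4 (L = -1 - 3 = -4)
y(m, G) = -7*(m + (2 + m)*(5 + G))/(-4 + G) (y(m, G) = -7*(m + (m + 2)*(G + 5))/(G - 4) = -7*(m + (2 + m)*(5 + G))/(-4 + G))
W(j) = -3 + j**2
W(4)*(y(L, 7) - 9) = (-3 + 4**2)*(7*(-10 - 6*(-4) - 2*7 - 1*7*(-4))/(-4 + 7) - 9) = (-3 + 16)*(7*(-10 + 24 - 14 + 28)/3 - 9) = 13*(7*(1/3)*28 - 9) = 13*(196/3 - 9) = 13*(169/3) = 2197/3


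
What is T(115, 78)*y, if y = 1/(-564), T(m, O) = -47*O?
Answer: 13/2 ≈ 6.5000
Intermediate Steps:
y = -1/564 ≈ -0.0017731
T(115, 78)*y = -47*78*(-1/564) = -3666*(-1/564) = 13/2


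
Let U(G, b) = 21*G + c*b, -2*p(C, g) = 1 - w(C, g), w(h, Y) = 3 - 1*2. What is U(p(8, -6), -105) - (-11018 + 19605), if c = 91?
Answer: -18142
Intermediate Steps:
w(h, Y) = 1 (w(h, Y) = 3 - 2 = 1)
p(C, g) = 0 (p(C, g) = -(1 - 1*1)/2 = -(1 - 1)/2 = -1/2*0 = 0)
U(G, b) = 21*G + 91*b
U(p(8, -6), -105) - (-11018 + 19605) = (21*0 + 91*(-105)) - (-11018 + 19605) = (0 - 9555) - 1*8587 = -9555 - 8587 = -18142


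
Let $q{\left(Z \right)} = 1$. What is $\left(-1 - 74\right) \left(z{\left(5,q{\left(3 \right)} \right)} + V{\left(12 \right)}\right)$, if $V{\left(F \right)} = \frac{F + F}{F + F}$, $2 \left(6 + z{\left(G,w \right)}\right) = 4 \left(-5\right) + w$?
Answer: $\frac{2175}{2} \approx 1087.5$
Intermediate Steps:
$z{\left(G,w \right)} = -16 + \frac{w}{2}$ ($z{\left(G,w \right)} = -6 + \frac{4 \left(-5\right) + w}{2} = -6 + \frac{-20 + w}{2} = -6 + \left(-10 + \frac{w}{2}\right) = -16 + \frac{w}{2}$)
$V{\left(F \right)} = 1$ ($V{\left(F \right)} = \frac{2 F}{2 F} = 2 F \frac{1}{2 F} = 1$)
$\left(-1 - 74\right) \left(z{\left(5,q{\left(3 \right)} \right)} + V{\left(12 \right)}\right) = \left(-1 - 74\right) \left(\left(-16 + \frac{1}{2} \cdot 1\right) + 1\right) = \left(-1 - 74\right) \left(\left(-16 + \frac{1}{2}\right) + 1\right) = - 75 \left(- \frac{31}{2} + 1\right) = \left(-75\right) \left(- \frac{29}{2}\right) = \frac{2175}{2}$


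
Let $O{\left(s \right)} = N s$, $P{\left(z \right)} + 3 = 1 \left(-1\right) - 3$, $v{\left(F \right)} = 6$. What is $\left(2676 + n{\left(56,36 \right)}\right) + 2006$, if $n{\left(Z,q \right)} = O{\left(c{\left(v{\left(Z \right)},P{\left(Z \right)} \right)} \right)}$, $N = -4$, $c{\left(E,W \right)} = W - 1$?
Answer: $4714$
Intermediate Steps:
$P{\left(z \right)} = -7$ ($P{\left(z \right)} = -3 + \left(1 \left(-1\right) - 3\right) = -3 - 4 = -7$)
$c{\left(E,W \right)} = -1 + W$ ($c{\left(E,W \right)} = W - 1 = -1 + W$)
$O{\left(s \right)} = - 4 s$
$n{\left(Z,q \right)} = 32$ ($n{\left(Z,q \right)} = - 4 \left(-1 - 7\right) = \left(-4\right) \left(-8\right) = 32$)
$\left(2676 + n{\left(56,36 \right)}\right) + 2006 = \left(2676 + 32\right) + 2006 = 2708 + 2006 = 4714$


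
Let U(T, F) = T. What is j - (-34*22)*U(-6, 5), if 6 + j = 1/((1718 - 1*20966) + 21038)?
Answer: -8044259/1790 ≈ -4494.0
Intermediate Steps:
j = -10739/1790 (j = -6 + 1/((1718 - 1*20966) + 21038) = -6 + 1/((1718 - 20966) + 21038) = -6 + 1/(-19248 + 21038) = -6 + 1/1790 = -10739/1790 ≈ -5.9994)
j - (-34*22)*U(-6, 5) = -10739/1790 - (-34*22)*(-6) = -10739/1790 - (-748)*(-6) = -10739/1790 - 1*4488 = -10739/1790 - 4488 = -8044259/1790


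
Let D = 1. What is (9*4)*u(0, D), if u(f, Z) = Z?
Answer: 36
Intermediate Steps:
(9*4)*u(0, D) = (9*4)*1 = 36*1 = 36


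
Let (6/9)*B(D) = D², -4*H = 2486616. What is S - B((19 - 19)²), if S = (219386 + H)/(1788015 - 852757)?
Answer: -201134/467629 ≈ -0.43011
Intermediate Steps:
H = -621654 (H = -¼*2486616 = -621654)
B(D) = 3*D²/2
S = -201134/467629 (S = (219386 - 621654)/(1788015 - 852757) = -402268/935258 = -402268*1/935258 = -201134/467629 ≈ -0.43011)
S - B((19 - 19)²) = -201134/467629 - 3*((19 - 19)²)²/2 = -201134/467629 - 3*(0²)²/2 = -201134/467629 - 3*0²/2 = -201134/467629 - 3*0/2 = -201134/467629 - 1*0 = -201134/467629 + 0 = -201134/467629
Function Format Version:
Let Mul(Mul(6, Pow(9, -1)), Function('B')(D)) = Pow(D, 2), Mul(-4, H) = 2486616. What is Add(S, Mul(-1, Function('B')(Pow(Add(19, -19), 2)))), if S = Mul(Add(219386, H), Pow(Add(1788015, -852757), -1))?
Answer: Rational(-201134, 467629) ≈ -0.43011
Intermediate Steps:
H = -621654 (H = Mul(Rational(-1, 4), 2486616) = -621654)
Function('B')(D) = Mul(Rational(3, 2), Pow(D, 2))
S = Rational(-201134, 467629) (S = Mul(Add(219386, -621654), Pow(Add(1788015, -852757), -1)) = Mul(-402268, Pow(935258, -1)) = Mul(-402268, Rational(1, 935258)) = Rational(-201134, 467629) ≈ -0.43011)
Add(S, Mul(-1, Function('B')(Pow(Add(19, -19), 2)))) = Add(Rational(-201134, 467629), Mul(-1, Mul(Rational(3, 2), Pow(Pow(Add(19, -19), 2), 2)))) = Add(Rational(-201134, 467629), Mul(-1, Mul(Rational(3, 2), Pow(Pow(0, 2), 2)))) = Add(Rational(-201134, 467629), Mul(-1, Mul(Rational(3, 2), Pow(0, 2)))) = Add(Rational(-201134, 467629), Mul(-1, Mul(Rational(3, 2), 0))) = Add(Rational(-201134, 467629), Mul(-1, 0)) = Add(Rational(-201134, 467629), 0) = Rational(-201134, 467629)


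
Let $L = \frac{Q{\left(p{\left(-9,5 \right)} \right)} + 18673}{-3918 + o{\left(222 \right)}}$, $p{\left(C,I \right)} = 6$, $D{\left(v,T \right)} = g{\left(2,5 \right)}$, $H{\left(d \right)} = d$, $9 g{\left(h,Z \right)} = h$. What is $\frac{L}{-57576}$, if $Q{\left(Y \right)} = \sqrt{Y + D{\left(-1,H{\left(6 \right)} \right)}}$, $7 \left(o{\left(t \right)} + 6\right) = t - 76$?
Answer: $\frac{130711}{1573091472} + \frac{7 \sqrt{14}}{2359637208} \approx 8.3103 \cdot 10^{-5}$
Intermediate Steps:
$g{\left(h,Z \right)} = \frac{h}{9}$
$D{\left(v,T \right)} = \frac{2}{9}$ ($D{\left(v,T \right)} = \frac{1}{9} \cdot 2 = \frac{2}{9}$)
$o{\left(t \right)} = - \frac{118}{7} + \frac{t}{7}$ ($o{\left(t \right)} = -6 + \frac{t - 76}{7} = -6 + \frac{-76 + t}{7} = -6 + \left(- \frac{76}{7} + \frac{t}{7}\right) = - \frac{118}{7} + \frac{t}{7}$)
$Q{\left(Y \right)} = \sqrt{\frac{2}{9} + Y}$ ($Q{\left(Y \right)} = \sqrt{Y + \frac{2}{9}} = \sqrt{\frac{2}{9} + Y}$)
$L = - \frac{130711}{27322} - \frac{7 \sqrt{14}}{40983}$ ($L = \frac{\frac{\sqrt{2 + 9 \cdot 6}}{3} + 18673}{-3918 + \left(- \frac{118}{7} + \frac{1}{7} \cdot 222\right)} = \frac{\frac{\sqrt{2 + 54}}{3} + 18673}{-3918 + \left(- \frac{118}{7} + \frac{222}{7}\right)} = \frac{\frac{\sqrt{56}}{3} + 18673}{-3918 + \frac{104}{7}} = \frac{\frac{2 \sqrt{14}}{3} + 18673}{- \frac{27322}{7}} = \left(\frac{2 \sqrt{14}}{3} + 18673\right) \left(- \frac{7}{27322}\right) = \left(18673 + \frac{2 \sqrt{14}}{3}\right) \left(- \frac{7}{27322}\right) = - \frac{130711}{27322} - \frac{7 \sqrt{14}}{40983} \approx -4.7847$)
$\frac{L}{-57576} = \frac{- \frac{130711}{27322} - \frac{7 \sqrt{14}}{40983}}{-57576} = \left(- \frac{130711}{27322} - \frac{7 \sqrt{14}}{40983}\right) \left(- \frac{1}{57576}\right) = \frac{130711}{1573091472} + \frac{7 \sqrt{14}}{2359637208}$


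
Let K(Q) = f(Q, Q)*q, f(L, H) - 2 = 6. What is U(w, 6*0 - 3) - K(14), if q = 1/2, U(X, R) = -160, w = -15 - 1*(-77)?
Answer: -164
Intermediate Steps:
w = 62 (w = -15 + 77 = 62)
f(L, H) = 8 (f(L, H) = 2 + 6 = 8)
q = ½ ≈ 0.50000
K(Q) = 4 (K(Q) = 8*(½) = 4)
U(w, 6*0 - 3) - K(14) = -160 - 1*4 = -160 - 4 = -164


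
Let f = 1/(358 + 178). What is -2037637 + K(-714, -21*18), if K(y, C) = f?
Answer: -1092173431/536 ≈ -2.0376e+6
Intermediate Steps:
f = 1/536 ≈ 0.0018657
K(y, C) = 1/536
-2037637 + K(-714, -21*18) = -2037637 + 1/536 = -1092173431/536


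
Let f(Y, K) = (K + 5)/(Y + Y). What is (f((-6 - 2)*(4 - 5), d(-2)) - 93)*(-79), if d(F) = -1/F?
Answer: 234235/32 ≈ 7319.8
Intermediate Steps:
f(Y, K) = (5 + K)/(2*Y) (f(Y, K) = (5 + K)/((2*Y)) = (5 + K)*(1/(2*Y)) = (5 + K)/(2*Y))
(f((-6 - 2)*(4 - 5), d(-2)) - 93)*(-79) = ((5 - 1/(-2))/(2*(((-6 - 2)*(4 - 5)))) - 93)*(-79) = ((5 - 1*(-½))/(2*((-8*(-1)))) - 93)*(-79) = ((½)*(5 + ½)/8 - 93)*(-79) = ((½)*(⅛)*(11/2) - 93)*(-79) = (11/32 - 93)*(-79) = -2965/32*(-79) = 234235/32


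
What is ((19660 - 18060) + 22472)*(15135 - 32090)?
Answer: -408140760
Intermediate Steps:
((19660 - 18060) + 22472)*(15135 - 32090) = (1600 + 22472)*(-16955) = 24072*(-16955) = -408140760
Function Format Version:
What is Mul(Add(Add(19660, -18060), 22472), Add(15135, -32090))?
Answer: -408140760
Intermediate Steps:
Mul(Add(Add(19660, -18060), 22472), Add(15135, -32090)) = Mul(Add(1600, 22472), -16955) = Mul(24072, -16955) = -408140760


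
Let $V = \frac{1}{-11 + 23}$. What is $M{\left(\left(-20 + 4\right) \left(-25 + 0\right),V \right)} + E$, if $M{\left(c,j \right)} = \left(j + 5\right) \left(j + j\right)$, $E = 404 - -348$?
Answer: $\frac{54205}{72} \approx 752.85$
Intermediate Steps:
$E = 752$ ($E = 404 + 348 = 752$)
$V = \frac{1}{12} \approx 0.083333$
$M{\left(c,j \right)} = 2 j \left(5 + j\right)$ ($M{\left(c,j \right)} = \left(5 + j\right) 2 j = 2 j \left(5 + j\right)$)
$M{\left(\left(-20 + 4\right) \left(-25 + 0\right),V \right)} + E = 2 \cdot \frac{1}{12} \left(5 + \frac{1}{12}\right) + 752 = 2 \cdot \frac{1}{12} \cdot \frac{61}{12} + 752 = \frac{61}{72} + 752 = \frac{54205}{72}$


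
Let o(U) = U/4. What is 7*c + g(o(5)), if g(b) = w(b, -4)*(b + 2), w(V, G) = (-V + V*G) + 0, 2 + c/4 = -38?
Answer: -18245/16 ≈ -1140.3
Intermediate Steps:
c = -160 (c = -8 + 4*(-38) = -8 - 152 = -160)
w(V, G) = -V + G*V (w(V, G) = (-V + G*V) + 0 = -V + G*V)
o(U) = U/4 (o(U) = U*(¼) = U/4)
g(b) = -5*b*(2 + b) (g(b) = (b*(-1 - 4))*(b + 2) = (b*(-5))*(2 + b) = (-5*b)*(2 + b) = -5*b*(2 + b))
7*c + g(o(5)) = 7*(-160) - 5*(¼)*5*(2 + (¼)*5) = -1120 - 5*5/4*(2 + 5/4) = -1120 - 5*5/4*13/4 = -1120 - 325/16 = -18245/16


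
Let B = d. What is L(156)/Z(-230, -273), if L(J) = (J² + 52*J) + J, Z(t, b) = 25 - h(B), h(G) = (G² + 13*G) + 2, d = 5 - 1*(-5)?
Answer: -10868/69 ≈ -157.51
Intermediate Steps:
d = 10 (d = 5 + 5 = 10)
B = 10
h(G) = 2 + G² + 13*G
Z(t, b) = -207 (Z(t, b) = 25 - (2 + 10² + 13*10) = 25 - (2 + 100 + 130) = 25 - 1*232 = 25 - 232 = -207)
L(J) = J² + 53*J
L(156)/Z(-230, -273) = (156*(53 + 156))/(-207) = (156*209)*(-1/207) = 32604*(-1/207) = -10868/69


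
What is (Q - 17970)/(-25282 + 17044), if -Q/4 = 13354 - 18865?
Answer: -679/1373 ≈ -0.49454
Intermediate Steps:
Q = 22044 (Q = -4*(13354 - 18865) = -4*(-5511) = 22044)
(Q - 17970)/(-25282 + 17044) = (22044 - 17970)/(-25282 + 17044) = 4074/(-8238) = 4074*(-1/8238) = -679/1373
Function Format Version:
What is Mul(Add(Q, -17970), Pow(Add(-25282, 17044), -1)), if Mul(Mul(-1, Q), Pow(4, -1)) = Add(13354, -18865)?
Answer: Rational(-679, 1373) ≈ -0.49454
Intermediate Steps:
Q = 22044 (Q = Mul(-4, Add(13354, -18865)) = Mul(-4, -5511) = 22044)
Mul(Add(Q, -17970), Pow(Add(-25282, 17044), -1)) = Mul(Add(22044, -17970), Pow(Add(-25282, 17044), -1)) = Mul(4074, Pow(-8238, -1)) = Mul(4074, Rational(-1, 8238)) = Rational(-679, 1373)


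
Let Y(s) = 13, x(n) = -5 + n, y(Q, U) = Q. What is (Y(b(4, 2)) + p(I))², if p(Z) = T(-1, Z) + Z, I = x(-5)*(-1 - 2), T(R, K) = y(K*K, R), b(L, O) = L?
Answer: 889249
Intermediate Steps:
T(R, K) = K² (T(R, K) = K*K = K²)
I = 30 (I = (-5 - 5)*(-1 - 2) = -10*(-3) = 30)
p(Z) = Z + Z² (p(Z) = Z² + Z = Z + Z²)
(Y(b(4, 2)) + p(I))² = (13 + 30*(1 + 30))² = (13 + 30*31)² = (13 + 930)² = 943² = 889249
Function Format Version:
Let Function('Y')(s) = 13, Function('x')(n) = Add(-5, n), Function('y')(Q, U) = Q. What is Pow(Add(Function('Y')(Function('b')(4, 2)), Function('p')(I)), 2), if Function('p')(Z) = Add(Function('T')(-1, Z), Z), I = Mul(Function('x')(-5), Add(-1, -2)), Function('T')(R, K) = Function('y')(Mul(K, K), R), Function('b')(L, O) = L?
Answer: 889249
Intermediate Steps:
Function('T')(R, K) = Pow(K, 2) (Function('T')(R, K) = Mul(K, K) = Pow(K, 2))
I = 30 (I = Mul(Add(-5, -5), Add(-1, -2)) = Mul(-10, -3) = 30)
Function('p')(Z) = Add(Z, Pow(Z, 2)) (Function('p')(Z) = Add(Pow(Z, 2), Z) = Add(Z, Pow(Z, 2)))
Pow(Add(Function('Y')(Function('b')(4, 2)), Function('p')(I)), 2) = Pow(Add(13, Mul(30, Add(1, 30))), 2) = Pow(Add(13, Mul(30, 31)), 2) = Pow(Add(13, 930), 2) = Pow(943, 2) = 889249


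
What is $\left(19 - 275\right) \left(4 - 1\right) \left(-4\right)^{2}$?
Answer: $-12288$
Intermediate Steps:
$\left(19 - 275\right) \left(4 - 1\right) \left(-4\right)^{2} = - 256 \cdot 3 \cdot 16 = \left(-256\right) 48 = -12288$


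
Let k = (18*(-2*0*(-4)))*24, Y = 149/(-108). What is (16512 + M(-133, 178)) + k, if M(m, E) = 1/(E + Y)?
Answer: 314966508/19075 ≈ 16512.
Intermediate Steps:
Y = -149/108 (Y = 149*(-1/108) = -149/108 ≈ -1.3796)
M(m, E) = 1/(-149/108 + E) (M(m, E) = 1/(E - 149/108) = 1/(-149/108 + E))
k = 0 (k = (18*(0*(-4)))*24 = (18*0)*24 = 0*24 = 0)
(16512 + M(-133, 178)) + k = (16512 + 108/(-149 + 108*178)) + 0 = (16512 + 108/(-149 + 19224)) + 0 = (16512 + 108/19075) + 0 = 314966508/19075 + 0 = 314966508/19075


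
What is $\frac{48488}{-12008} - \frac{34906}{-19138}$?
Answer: $- \frac{1673724}{755951} \approx -2.2141$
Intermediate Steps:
$\frac{48488}{-12008} - \frac{34906}{-19138} = 48488 \left(- \frac{1}{12008}\right) - - \frac{17453}{9569} = - \frac{319}{79} + \frac{17453}{9569} = - \frac{1673724}{755951}$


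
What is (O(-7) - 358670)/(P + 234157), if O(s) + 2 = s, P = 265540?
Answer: -358679/499697 ≈ -0.71779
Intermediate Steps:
O(s) = -2 + s
(O(-7) - 358670)/(P + 234157) = ((-2 - 7) - 358670)/(265540 + 234157) = (-9 - 358670)/499697 = -358679*1/499697 = -358679/499697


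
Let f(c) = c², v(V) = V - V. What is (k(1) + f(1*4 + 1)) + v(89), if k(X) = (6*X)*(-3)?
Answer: 7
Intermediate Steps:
v(V) = 0
k(X) = -18*X
(k(1) + f(1*4 + 1)) + v(89) = (-18*1 + (1*4 + 1)²) + 0 = (-18 + (4 + 1)²) + 0 = (-18 + 5²) + 0 = (-18 + 25) + 0 = 7 + 0 = 7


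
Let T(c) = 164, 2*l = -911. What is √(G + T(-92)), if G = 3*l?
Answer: I*√4810/2 ≈ 34.677*I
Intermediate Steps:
l = -911/2 (l = (½)*(-911) = -911/2 ≈ -455.50)
G = -2733/2 (G = 3*(-911/2) = -2733/2 ≈ -1366.5)
√(G + T(-92)) = √(-2733/2 + 164) = √(-2405/2) = I*√4810/2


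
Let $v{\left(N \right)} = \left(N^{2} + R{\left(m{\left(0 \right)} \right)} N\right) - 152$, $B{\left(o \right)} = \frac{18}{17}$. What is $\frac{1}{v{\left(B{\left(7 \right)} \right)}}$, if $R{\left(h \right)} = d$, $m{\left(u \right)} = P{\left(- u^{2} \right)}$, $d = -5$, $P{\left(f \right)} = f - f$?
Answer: $- \frac{289}{45134} \approx -0.0064032$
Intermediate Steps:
$P{\left(f \right)} = 0$
$B{\left(o \right)} = \frac{18}{17}$ ($B{\left(o \right)} = 18 \cdot \frac{1}{17} = \frac{18}{17}$)
$m{\left(u \right)} = 0$
$R{\left(h \right)} = -5$
$v{\left(N \right)} = -152 + N^{2} - 5 N$ ($v{\left(N \right)} = \left(N^{2} - 5 N\right) - 152 = -152 + N^{2} - 5 N$)
$\frac{1}{v{\left(B{\left(7 \right)} \right)}} = \frac{1}{-152 + \left(\frac{18}{17}\right)^{2} - \frac{90}{17}} = \frac{1}{-152 + \frac{324}{289} - \frac{90}{17}} = \frac{1}{- \frac{45134}{289}} = - \frac{289}{45134}$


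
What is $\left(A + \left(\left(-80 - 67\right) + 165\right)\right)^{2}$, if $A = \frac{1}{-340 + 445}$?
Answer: $\frac{3575881}{11025} \approx 324.34$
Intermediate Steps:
$A = \frac{1}{105} \approx 0.0095238$
$\left(A + \left(\left(-80 - 67\right) + 165\right)\right)^{2} = \left(\frac{1}{105} + \left(\left(-80 - 67\right) + 165\right)\right)^{2} = \left(\frac{1}{105} + \left(-147 + 165\right)\right)^{2} = \left(\frac{1}{105} + 18\right)^{2} = \left(\frac{1891}{105}\right)^{2} = \frac{3575881}{11025}$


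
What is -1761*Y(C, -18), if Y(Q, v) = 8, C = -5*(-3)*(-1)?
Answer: -14088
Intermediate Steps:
C = -15 (C = 15*(-1) = -15)
-1761*Y(C, -18) = -1761*8 = -14088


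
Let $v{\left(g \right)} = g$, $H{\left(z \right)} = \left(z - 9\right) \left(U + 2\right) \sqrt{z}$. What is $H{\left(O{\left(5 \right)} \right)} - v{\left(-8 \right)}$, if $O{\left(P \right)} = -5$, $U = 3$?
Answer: $8 - 70 i \sqrt{5} \approx 8.0 - 156.52 i$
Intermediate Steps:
$H{\left(z \right)} = \sqrt{z} \left(-45 + 5 z\right)$ ($H{\left(z \right)} = \left(z - 9\right) \left(3 + 2\right) \sqrt{z} = \left(-9 + z\right) 5 \sqrt{z} = \left(-45 + 5 z\right) \sqrt{z} = \sqrt{z} \left(-45 + 5 z\right)$)
$H{\left(O{\left(5 \right)} \right)} - v{\left(-8 \right)} = 5 \sqrt{-5} \left(-9 - 5\right) - -8 = 5 i \sqrt{5} \left(-14\right) + 8 = - 70 i \sqrt{5} + 8 = 8 - 70 i \sqrt{5}$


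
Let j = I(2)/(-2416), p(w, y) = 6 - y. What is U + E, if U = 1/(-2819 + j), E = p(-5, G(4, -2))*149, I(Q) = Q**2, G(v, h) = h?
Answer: 2029590380/1702677 ≈ 1192.0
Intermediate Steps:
j = -1/604 (j = 2**2/(-2416) = 4*(-1/2416) = -1/604 ≈ -0.0016556)
E = 1192 (E = (6 - 1*(-2))*149 = (6 + 2)*149 = 8*149 = 1192)
U = -604/1702677 (U = 1/(-2819 - 1/604) = 1/(-1702677/604) = -604/1702677 ≈ -0.00035474)
U + E = -604/1702677 + 1192 = 2029590380/1702677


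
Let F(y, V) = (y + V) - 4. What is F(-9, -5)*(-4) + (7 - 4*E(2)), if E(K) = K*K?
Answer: 63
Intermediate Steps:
E(K) = K²
F(y, V) = -4 + V + y (F(y, V) = (V + y) - 4 = -4 + V + y)
F(-9, -5)*(-4) + (7 - 4*E(2)) = (-4 - 5 - 9)*(-4) + (7 - 4*2²) = -18*(-4) + (7 - 4*4) = 72 + (7 - 16) = 72 - 9 = 63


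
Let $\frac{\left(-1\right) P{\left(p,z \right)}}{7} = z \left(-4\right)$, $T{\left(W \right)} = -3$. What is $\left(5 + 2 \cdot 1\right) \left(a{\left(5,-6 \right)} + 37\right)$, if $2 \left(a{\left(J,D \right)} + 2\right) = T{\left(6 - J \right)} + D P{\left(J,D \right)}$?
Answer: $\frac{7525}{2} \approx 3762.5$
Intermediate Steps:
$P{\left(p,z \right)} = 28 z$ ($P{\left(p,z \right)} = - 7 z \left(-4\right) = - 7 \left(- 4 z\right) = 28 z$)
$a{\left(J,D \right)} = - \frac{7}{2} + 14 D^{2}$ ($a{\left(J,D \right)} = -2 + \frac{-3 + D 28 D}{2} = -2 + \frac{-3 + 28 D^{2}}{2} = -2 + \left(- \frac{3}{2} + 14 D^{2}\right) = - \frac{7}{2} + 14 D^{2}$)
$\left(5 + 2 \cdot 1\right) \left(a{\left(5,-6 \right)} + 37\right) = \left(5 + 2 \cdot 1\right) \left(\left(- \frac{7}{2} + 14 \left(-6\right)^{2}\right) + 37\right) = \left(5 + 2\right) \left(\left(- \frac{7}{2} + 14 \cdot 36\right) + 37\right) = 7 \left(\left(- \frac{7}{2} + 504\right) + 37\right) = 7 \left(\frac{1001}{2} + 37\right) = 7 \cdot \frac{1075}{2} = \frac{7525}{2}$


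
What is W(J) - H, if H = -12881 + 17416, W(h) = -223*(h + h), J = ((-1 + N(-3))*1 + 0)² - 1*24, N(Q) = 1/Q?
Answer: 48385/9 ≈ 5376.1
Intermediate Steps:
J = -200/9 (J = ((-1 + 1/(-3))*1 + 0)² - 1*24 = ((-1 - ⅓)*1 + 0)² - 24 = (-4/3*1 + 0)² - 24 = (-4/3 + 0)² - 24 = (-4/3)² - 24 = 16/9 - 24 = -200/9 ≈ -22.222)
W(h) = -446*h
H = 4535
W(J) - H = -446*(-200/9) - 1*4535 = 89200/9 - 4535 = 48385/9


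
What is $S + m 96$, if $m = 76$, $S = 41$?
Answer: $7337$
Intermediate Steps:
$S + m 96 = 41 + 76 \cdot 96 = 41 + 7296 = 7337$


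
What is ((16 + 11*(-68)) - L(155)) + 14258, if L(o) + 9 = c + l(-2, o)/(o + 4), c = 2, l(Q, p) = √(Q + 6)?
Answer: 2151745/159 ≈ 13533.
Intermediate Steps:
l(Q, p) = √(6 + Q)
L(o) = -7 + 2/(4 + o) (L(o) = -9 + (2 + √(6 - 2)/(o + 4)) = -9 + (2 + √4/(4 + o)) = -9 + (2 + 2/(4 + o)) = -7 + 2/(4 + o))
((16 + 11*(-68)) - L(155)) + 14258 = ((16 + 11*(-68)) - (-26 - 7*155)/(4 + 155)) + 14258 = ((16 - 748) - (-26 - 1085)/159) + 14258 = (-732 - (-1111)/159) + 14258 = (-732 - 1*(-1111/159)) + 14258 = (-732 + 1111/159) + 14258 = -115277/159 + 14258 = 2151745/159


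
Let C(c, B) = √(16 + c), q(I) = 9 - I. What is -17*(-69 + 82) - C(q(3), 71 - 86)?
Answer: -221 - √22 ≈ -225.69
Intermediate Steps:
-17*(-69 + 82) - C(q(3), 71 - 86) = -17*(-69 + 82) - √(16 + (9 - 1*3)) = -17*13 - √(16 + (9 - 3)) = -221 - √(16 + 6) = -221 - √22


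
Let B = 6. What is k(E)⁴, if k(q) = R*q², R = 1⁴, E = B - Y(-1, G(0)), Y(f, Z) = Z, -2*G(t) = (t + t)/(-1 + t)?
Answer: 1679616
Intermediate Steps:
G(t) = -t/(-1 + t) (G(t) = -(t + t)/(2*(-1 + t)) = -2*t/(2*(-1 + t)) = -t/(-1 + t))
E = 6 (E = 6 - (-1)*0/(-1 + 0) = 6 - (-1)*0/(-1) = 6 - (-1)*0*(-1) = 6 - 1*0 = 6 + 0 = 6)
R = 1
k(q) = q² (k(q) = 1*q² = q²)
k(E)⁴ = (6²)⁴ = 36⁴ = 1679616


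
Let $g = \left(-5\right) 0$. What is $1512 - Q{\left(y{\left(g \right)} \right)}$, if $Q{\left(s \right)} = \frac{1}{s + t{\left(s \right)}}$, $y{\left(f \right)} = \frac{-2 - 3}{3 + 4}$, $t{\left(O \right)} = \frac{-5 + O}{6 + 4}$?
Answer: $\frac{13615}{9} \approx 1512.8$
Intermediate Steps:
$t{\left(O \right)} = - \frac{1}{2} + \frac{O}{10}$ ($t{\left(O \right)} = \frac{-5 + O}{10} = \left(-5 + O\right) \frac{1}{10} = - \frac{1}{2} + \frac{O}{10}$)
$g = 0$
$y{\left(f \right)} = - \frac{5}{7}$
$Q{\left(s \right)} = \frac{1}{- \frac{1}{2} + \frac{11 s}{10}}$ ($Q{\left(s \right)} = \frac{1}{s + \left(- \frac{1}{2} + \frac{s}{10}\right)} = \frac{1}{- \frac{1}{2} + \frac{11 s}{10}}$)
$1512 - Q{\left(y{\left(g \right)} \right)} = 1512 - \frac{10}{-5 + 11 \left(- \frac{5}{7}\right)} = 1512 - \frac{10}{-5 - \frac{55}{7}} = 1512 - \frac{10}{- \frac{90}{7}} = 1512 - 10 \left(- \frac{7}{90}\right) = 1512 - - \frac{7}{9} = 1512 + \frac{7}{9} = \frac{13615}{9}$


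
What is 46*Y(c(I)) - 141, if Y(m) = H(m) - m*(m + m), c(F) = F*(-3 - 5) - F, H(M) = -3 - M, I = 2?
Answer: -29259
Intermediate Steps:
c(F) = -9*F (c(F) = F*(-8) - F = -8*F - F = -9*F)
Y(m) = -3 - m - 2*m² (Y(m) = (-3 - m) - m*(m + m) = (-3 - m) - m*2*m = (-3 - m) - 2*m² = -3 - m - 2*m²)
46*Y(c(I)) - 141 = 46*(-3 - (-9)*2 - 2*(-9*2)²) - 141 = 46*(-3 - 1*(-18) - 2*(-18)²) - 141 = 46*(-3 + 18 - 2*324) - 141 = 46*(-3 + 18 - 648) - 141 = 46*(-633) - 141 = -29118 - 141 = -29259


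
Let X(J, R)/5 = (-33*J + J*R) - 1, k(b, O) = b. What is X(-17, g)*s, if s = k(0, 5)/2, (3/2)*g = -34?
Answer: 0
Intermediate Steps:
g = -68/3 (g = (⅔)*(-34) = -68/3 ≈ -22.667)
X(J, R) = -5 - 165*J + 5*J*R (X(J, R) = 5*((-33*J + J*R) - 1) = 5*(-1 - 33*J + J*R) = -5 - 165*J + 5*J*R)
s = 0 (s = 0/2 = 0*(½) = 0)
X(-17, g)*s = (-5 - 165*(-17) + 5*(-17)*(-68/3))*0 = (-5 + 2805 + 5780/3)*0 = (14180/3)*0 = 0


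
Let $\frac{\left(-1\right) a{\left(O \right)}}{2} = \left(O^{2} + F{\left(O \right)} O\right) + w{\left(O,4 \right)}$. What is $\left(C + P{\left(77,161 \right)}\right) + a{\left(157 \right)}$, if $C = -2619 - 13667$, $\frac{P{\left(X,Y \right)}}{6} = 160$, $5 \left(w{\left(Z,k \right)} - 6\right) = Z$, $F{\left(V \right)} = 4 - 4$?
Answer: $- \frac{323494}{5} \approx -64699.0$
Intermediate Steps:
$F{\left(V \right)} = 0$
$w{\left(Z,k \right)} = 6 + \frac{Z}{5}$
$P{\left(X,Y \right)} = 960$ ($P{\left(X,Y \right)} = 6 \cdot 160 = 960$)
$a{\left(O \right)} = -12 - 2 O^{2} - \frac{2 O}{5}$ ($a{\left(O \right)} = - 2 \left(\left(O^{2} + 0 O\right) + \left(6 + \frac{O}{5}\right)\right) = - 2 \left(\left(O^{2} + 0\right) + \left(6 + \frac{O}{5}\right)\right) = - 2 \left(O^{2} + \left(6 + \frac{O}{5}\right)\right) = - 2 \left(6 + O^{2} + \frac{O}{5}\right) = -12 - 2 O^{2} - \frac{2 O}{5}$)
$C = -16286$
$\left(C + P{\left(77,161 \right)}\right) + a{\left(157 \right)} = \left(-16286 + 960\right) - \left(\frac{374}{5} + 49298\right) = -15326 - \frac{246864}{5} = - \frac{323494}{5}$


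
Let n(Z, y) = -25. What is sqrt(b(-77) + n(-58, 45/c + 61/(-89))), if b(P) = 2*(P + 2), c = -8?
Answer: 5*I*sqrt(7) ≈ 13.229*I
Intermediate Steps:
b(P) = 4 + 2*P (b(P) = 2*(2 + P) = 4 + 2*P)
sqrt(b(-77) + n(-58, 45/c + 61/(-89))) = sqrt((4 + 2*(-77)) - 25) = sqrt((4 - 154) - 25) = sqrt(-150 - 25) = sqrt(-175) = 5*I*sqrt(7)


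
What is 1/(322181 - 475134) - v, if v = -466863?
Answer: 71408096438/152953 ≈ 4.6686e+5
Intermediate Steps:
1/(322181 - 475134) - v = 1/(322181 - 475134) - 1*(-466863) = 1/(-152953) + 466863 = -1/152953 + 466863 = 71408096438/152953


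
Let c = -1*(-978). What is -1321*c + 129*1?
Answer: -1291809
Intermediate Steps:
c = 978
-1321*c + 129*1 = -1321*978 + 129*1 = -1291938 + 129 = -1291809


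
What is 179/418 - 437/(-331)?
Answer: 241915/138358 ≈ 1.7485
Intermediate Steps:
179/418 - 437/(-331) = 179*(1/418) - 437*(-1/331) = 179/418 + 437/331 = 241915/138358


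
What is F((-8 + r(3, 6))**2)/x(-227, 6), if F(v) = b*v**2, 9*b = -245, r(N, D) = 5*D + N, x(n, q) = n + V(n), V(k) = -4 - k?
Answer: 95703125/36 ≈ 2.6584e+6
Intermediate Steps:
x(n, q) = -4 (x(n, q) = n + (-4 - n) = -4)
r(N, D) = N + 5*D
b = -245/9 (b = (1/9)*(-245) = -245/9 ≈ -27.222)
F(v) = -245*v**2/9
F((-8 + r(3, 6))**2)/x(-227, 6) = -245*(-8 + (3 + 5*6))**4/9/(-4) = -245*(-8 + (3 + 30))**4/9*(-1/4) = -245*(-8 + 33)**4/9*(-1/4) = -245*(25**2)**2/9*(-1/4) = -245/9*625**2*(-1/4) = -245/9*390625*(-1/4) = -95703125/9*(-1/4) = 95703125/36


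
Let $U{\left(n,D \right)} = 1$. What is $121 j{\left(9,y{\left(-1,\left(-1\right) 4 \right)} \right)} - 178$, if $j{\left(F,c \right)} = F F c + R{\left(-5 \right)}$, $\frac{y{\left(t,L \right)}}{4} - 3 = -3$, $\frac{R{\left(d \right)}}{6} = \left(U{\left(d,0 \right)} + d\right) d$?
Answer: $14342$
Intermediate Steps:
$R{\left(d \right)} = 6 d \left(1 + d\right)$ ($R{\left(d \right)} = 6 \left(1 + d\right) d = 6 d \left(1 + d\right)$)
$y{\left(t,L \right)} = 0$ ($y{\left(t,L \right)} = 12 + 4 \left(-3\right) = 12 - 12 = 0$)
$j{\left(F,c \right)} = 120 + c F^{2}$ ($j{\left(F,c \right)} = F F c + 6 \left(-5\right) \left(1 - 5\right) = F^{2} c + 6 \left(-5\right) \left(-4\right) = c F^{2} + 120 = 120 + c F^{2}$)
$121 j{\left(9,y{\left(-1,\left(-1\right) 4 \right)} \right)} - 178 = 121 \left(120 + 0 \cdot 9^{2}\right) - 178 = 121 \left(120 + 0 \cdot 81\right) - 178 = 121 \left(120 + 0\right) - 178 = 121 \cdot 120 - 178 = 14520 - 178 = 14342$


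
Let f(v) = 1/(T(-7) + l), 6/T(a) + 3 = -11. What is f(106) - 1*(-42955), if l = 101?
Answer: 30240327/704 ≈ 42955.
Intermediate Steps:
T(a) = -3/7 (T(a) = 6/(-3 - 11) = 6/(-14) = 6*(-1/14) = -3/7)
f(v) = 7/704 (f(v) = 1/(-3/7 + 101) = 1/(704/7) = 7/704)
f(106) - 1*(-42955) = 7/704 - 1*(-42955) = 7/704 + 42955 = 30240327/704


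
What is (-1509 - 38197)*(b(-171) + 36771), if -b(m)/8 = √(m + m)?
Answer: -1460029326 + 952944*I*√38 ≈ -1.46e+9 + 5.8743e+6*I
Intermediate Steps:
b(m) = -8*√2*√m (b(m) = -8*√(m + m) = -8*√2*√m)
(-1509 - 38197)*(b(-171) + 36771) = (-1509 - 38197)*(-8*√2*√(-171) + 36771) = -39706*(-8*√2*3*I*√19 + 36771) = -39706*(-24*I*√38 + 36771) = -39706*(36771 - 24*I*√38) = -1460029326 + 952944*I*√38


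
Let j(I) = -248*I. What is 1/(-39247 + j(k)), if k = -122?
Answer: -1/8991 ≈ -0.00011122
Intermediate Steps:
1/(-39247 + j(k)) = 1/(-39247 - 248*(-122)) = 1/(-39247 + 30256) = 1/(-8991) = -1/8991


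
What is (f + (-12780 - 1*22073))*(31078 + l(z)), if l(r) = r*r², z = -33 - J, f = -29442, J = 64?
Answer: 56682150525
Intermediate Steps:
z = -97 (z = -33 - 1*64 = -33 - 64 = -97)
l(r) = r³
(f + (-12780 - 1*22073))*(31078 + l(z)) = (-29442 + (-12780 - 1*22073))*(31078 + (-97)³) = (-29442 + (-12780 - 22073))*(31078 - 912673) = (-29442 - 34853)*(-881595) = -64295*(-881595) = 56682150525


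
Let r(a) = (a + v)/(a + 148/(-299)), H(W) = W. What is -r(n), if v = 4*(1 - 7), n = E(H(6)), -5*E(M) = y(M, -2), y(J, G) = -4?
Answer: 8671/114 ≈ 76.061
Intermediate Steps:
E(M) = ⅘ (E(M) = -⅕*(-4) = ⅘)
n = ⅘ ≈ 0.80000
v = -24 (v = 4*(-6) = -24)
r(a) = (-24 + a)/(-148/299 + a) (r(a) = (a - 24)/(a + 148/(-299)) = (-24 + a)/(a + 148*(-1/299)) = (-24 + a)/(a - 148/299) = (-24 + a)/(-148/299 + a))
-r(n) = -299*(-24 + ⅘)/(-148 + 299*(⅘)) = -299*(-116)/((-148 + 1196/5)*5) = -299*(-116)/(456/5*5) = -299*5*(-116)/(456*5) = -1*(-8671/114) = 8671/114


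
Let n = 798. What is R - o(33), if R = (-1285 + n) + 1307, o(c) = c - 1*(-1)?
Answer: 786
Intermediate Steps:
o(c) = 1 + c (o(c) = c + 1 = 1 + c)
R = 820 (R = (-1285 + 798) + 1307 = -487 + 1307 = 820)
R - o(33) = 820 - (1 + 33) = 820 - 1*34 = 820 - 34 = 786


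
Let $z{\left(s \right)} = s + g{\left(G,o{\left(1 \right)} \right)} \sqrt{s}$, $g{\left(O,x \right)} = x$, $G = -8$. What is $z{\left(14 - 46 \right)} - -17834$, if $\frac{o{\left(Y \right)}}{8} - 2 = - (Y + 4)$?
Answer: $17802 - 96 i \sqrt{2} \approx 17802.0 - 135.76 i$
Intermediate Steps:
$o{\left(Y \right)} = -16 - 8 Y$ ($o{\left(Y \right)} = 16 + 8 \left(- (Y + 4)\right) = 16 + 8 \left(- (4 + Y)\right) = 16 + 8 \left(-4 - Y\right) = 16 - \left(32 + 8 Y\right) = -16 - 8 Y$)
$z{\left(s \right)} = s - 24 \sqrt{s}$ ($z{\left(s \right)} = s + \left(-16 - 8\right) \sqrt{s} = s - 24 \sqrt{s}$)
$z{\left(14 - 46 \right)} - -17834 = \left(\left(14 - 46\right) - 24 \sqrt{14 - 46}\right) - -17834 = \left(-32 - 24 \sqrt{-32}\right) + 17834 = \left(-32 - 24 \cdot 4 i \sqrt{2}\right) + 17834 = \left(-32 - 96 i \sqrt{2}\right) + 17834 = 17802 - 96 i \sqrt{2}$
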